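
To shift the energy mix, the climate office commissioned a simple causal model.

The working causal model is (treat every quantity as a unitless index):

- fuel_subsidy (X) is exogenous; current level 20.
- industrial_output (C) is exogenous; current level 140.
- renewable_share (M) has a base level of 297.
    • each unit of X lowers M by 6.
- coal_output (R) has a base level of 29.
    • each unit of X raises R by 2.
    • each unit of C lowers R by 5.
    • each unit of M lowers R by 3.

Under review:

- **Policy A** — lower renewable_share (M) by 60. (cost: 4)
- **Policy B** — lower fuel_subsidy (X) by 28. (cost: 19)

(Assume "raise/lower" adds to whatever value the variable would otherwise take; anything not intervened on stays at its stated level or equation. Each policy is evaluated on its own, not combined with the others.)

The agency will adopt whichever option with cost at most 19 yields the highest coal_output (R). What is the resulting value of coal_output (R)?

Policy A (M − 60):
  X = 20
  C = 140
  M = 297 − 6·20 (−60 from intervention) = 117
  R = 29 + 2·20 − 5·140 − 3·117 = -982
Policy B (X − 28):
  X = 20 − 28 = -8
  C = 140
  M = 297 − 6·(-8) = 345
  R = 29 + 2·(-8) − 5·140 − 3·345 = -1722
Comparing — Policy A: R=-982, Policy B: R=-1722. Highest is -982 (Policy A).

-982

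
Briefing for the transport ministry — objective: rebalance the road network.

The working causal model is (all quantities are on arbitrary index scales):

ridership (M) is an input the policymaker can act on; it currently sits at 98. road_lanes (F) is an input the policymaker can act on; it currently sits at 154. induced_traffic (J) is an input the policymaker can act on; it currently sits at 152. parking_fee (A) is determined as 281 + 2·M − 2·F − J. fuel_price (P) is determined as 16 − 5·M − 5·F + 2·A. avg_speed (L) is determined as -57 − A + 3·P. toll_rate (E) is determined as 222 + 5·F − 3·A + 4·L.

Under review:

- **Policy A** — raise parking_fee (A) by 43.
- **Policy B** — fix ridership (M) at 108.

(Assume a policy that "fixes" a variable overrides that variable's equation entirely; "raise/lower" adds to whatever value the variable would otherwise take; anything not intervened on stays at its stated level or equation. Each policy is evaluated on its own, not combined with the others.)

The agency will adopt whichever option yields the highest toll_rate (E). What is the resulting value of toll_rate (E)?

Policy A (A + 43):
  M = 98
  F = 154
  J = 152
  A = 281 + 2·98 − 2·154 − 152 (+43 from intervention) = 60
  P = 16 − 5·98 − 5·154 + 2·60 = -1124
  L = -57 − 60 + 3·(-1124) = -3489
  E = 222 + 5·154 − 3·60 + 4·(-3489) = -13144
Policy B (M := 108):
  M = 108
  F = 154
  J = 152
  A = 281 + 2·108 − 2·154 − 152 = 37
  P = 16 − 5·108 − 5·154 + 2·37 = -1220
  L = -57 − 37 + 3·(-1220) = -3754
  E = 222 + 5·154 − 3·37 + 4·(-3754) = -14135
Comparing — Policy A: E=-13144, Policy B: E=-14135. Highest is -13144 (Policy A).

-13144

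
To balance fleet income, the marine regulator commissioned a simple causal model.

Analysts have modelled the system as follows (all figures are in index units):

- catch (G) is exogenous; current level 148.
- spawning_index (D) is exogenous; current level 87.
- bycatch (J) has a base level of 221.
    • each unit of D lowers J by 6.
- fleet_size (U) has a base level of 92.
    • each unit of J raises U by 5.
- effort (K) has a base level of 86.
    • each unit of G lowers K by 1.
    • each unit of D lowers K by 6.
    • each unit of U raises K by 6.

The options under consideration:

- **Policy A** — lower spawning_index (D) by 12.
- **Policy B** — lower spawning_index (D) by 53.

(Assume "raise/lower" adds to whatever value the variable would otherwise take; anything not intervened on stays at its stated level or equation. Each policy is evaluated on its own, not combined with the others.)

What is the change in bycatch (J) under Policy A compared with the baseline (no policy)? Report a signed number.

Baseline:
  D = 87
  J = 221 − 6·87 = -301
Policy A (D − 12):
  D = 87 − 12 = 75
  J = 221 − 6·75 = -229
Change in J: -229 − (-301) = 72

72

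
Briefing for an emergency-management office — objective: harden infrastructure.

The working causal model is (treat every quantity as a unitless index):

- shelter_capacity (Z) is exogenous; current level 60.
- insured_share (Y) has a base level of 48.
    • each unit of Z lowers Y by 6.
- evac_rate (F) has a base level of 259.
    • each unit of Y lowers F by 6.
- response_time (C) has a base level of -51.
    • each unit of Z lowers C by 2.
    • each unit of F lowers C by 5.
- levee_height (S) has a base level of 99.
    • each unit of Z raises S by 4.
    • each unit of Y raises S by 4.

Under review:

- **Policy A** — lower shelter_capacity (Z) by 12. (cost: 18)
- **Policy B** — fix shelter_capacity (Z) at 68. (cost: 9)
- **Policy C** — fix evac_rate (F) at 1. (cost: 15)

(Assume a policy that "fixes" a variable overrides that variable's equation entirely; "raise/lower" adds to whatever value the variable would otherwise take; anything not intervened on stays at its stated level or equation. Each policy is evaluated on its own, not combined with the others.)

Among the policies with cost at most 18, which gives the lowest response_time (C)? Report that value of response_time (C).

-12282

Policy A (Z − 12):
  Z = 60 − 12 = 48
  Y = 48 − 6·48 = -240
  F = 259 − 6·(-240) = 1699
  C = -51 − 2·48 − 5·1699 = -8642
Policy B (Z := 68):
  Z = 68
  Y = 48 − 6·68 = -360
  F = 259 − 6·(-360) = 2419
  C = -51 − 2·68 − 5·2419 = -12282
Policy C (F := 1):
  Z = 60
  Y = 48 − 6·60 = -312
  F = 1
  C = -51 − 2·60 − 5·1 = -176
Comparing — Policy A: C=-8642, Policy B: C=-12282, Policy C: C=-176. Lowest is -12282 (Policy B).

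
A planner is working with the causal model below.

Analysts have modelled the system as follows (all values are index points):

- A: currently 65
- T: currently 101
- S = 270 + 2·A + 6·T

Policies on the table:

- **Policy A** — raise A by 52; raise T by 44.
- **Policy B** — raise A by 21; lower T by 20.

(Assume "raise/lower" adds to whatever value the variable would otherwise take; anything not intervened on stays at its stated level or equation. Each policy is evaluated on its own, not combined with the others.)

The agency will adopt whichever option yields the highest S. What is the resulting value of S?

Policy A (A + 52, T + 44):
  A = 65 + 52 = 117
  T = 101 + 44 = 145
  S = 270 + 2·117 + 6·145 = 1374
Policy B (A + 21, T − 20):
  A = 65 + 21 = 86
  T = 101 − 20 = 81
  S = 270 + 2·86 + 6·81 = 928
Comparing — Policy A: S=1374, Policy B: S=928. Highest is 1374 (Policy A).

1374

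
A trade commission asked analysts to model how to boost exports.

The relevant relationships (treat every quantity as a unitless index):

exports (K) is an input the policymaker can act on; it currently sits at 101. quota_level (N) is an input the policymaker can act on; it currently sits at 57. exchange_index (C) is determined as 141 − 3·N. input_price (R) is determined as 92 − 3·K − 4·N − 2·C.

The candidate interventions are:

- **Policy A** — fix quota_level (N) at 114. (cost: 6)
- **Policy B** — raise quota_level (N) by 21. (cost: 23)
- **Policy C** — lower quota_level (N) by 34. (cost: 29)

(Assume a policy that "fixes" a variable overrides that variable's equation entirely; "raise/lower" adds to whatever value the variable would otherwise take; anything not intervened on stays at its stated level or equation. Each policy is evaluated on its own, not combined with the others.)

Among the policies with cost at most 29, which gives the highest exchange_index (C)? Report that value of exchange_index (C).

Policy A (N := 114):
  N = 114
  C = 141 − 3·114 = -201
Policy B (N + 21):
  N = 57 + 21 = 78
  C = 141 − 3·78 = -93
Policy C (N − 34):
  N = 57 − 34 = 23
  C = 141 − 3·23 = 72
Comparing — Policy A: C=-201, Policy B: C=-93, Policy C: C=72. Highest is 72 (Policy C).

72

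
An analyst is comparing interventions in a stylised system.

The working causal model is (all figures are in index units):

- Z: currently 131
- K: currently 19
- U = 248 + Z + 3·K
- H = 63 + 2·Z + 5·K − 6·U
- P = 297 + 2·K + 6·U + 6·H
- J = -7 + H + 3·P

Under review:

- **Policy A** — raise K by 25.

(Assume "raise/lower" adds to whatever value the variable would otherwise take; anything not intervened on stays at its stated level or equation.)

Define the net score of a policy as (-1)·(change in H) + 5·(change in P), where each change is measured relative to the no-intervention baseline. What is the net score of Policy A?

-6925

Baseline:
  Z = 131
  K = 19
  U = 248 + 131 + 3·19 = 436
  H = 63 + 2·131 + 5·19 − 6·436 = -2196
  P = 297 + 2·19 + 6·436 + 6·(-2196) = -10225
Policy A (K + 25):
  Z = 131
  K = 19 + 25 = 44
  U = 248 + 131 + 3·44 = 511
  H = 63 + 2·131 + 5·44 − 6·511 = -2521
  P = 297 + 2·44 + 6·511 + 6·(-2521) = -11675
ΔH = -2521 − (-2196) = -325; ΔP = -11675 − (-10225) = -1450
Score = (-1)·(-325) + 5·(-1450) = -6925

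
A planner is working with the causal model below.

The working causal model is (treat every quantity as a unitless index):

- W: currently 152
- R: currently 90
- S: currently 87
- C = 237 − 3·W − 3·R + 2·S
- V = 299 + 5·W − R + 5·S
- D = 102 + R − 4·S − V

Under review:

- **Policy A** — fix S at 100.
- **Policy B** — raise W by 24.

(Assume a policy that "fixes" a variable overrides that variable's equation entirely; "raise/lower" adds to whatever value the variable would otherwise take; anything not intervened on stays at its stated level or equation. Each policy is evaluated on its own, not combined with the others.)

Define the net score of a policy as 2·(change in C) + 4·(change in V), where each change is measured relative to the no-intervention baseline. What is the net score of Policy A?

Baseline:
  W = 152
  R = 90
  S = 87
  C = 237 − 3·152 − 3·90 + 2·87 = -315
  V = 299 + 5·152 − 90 + 5·87 = 1404
Policy A (S := 100):
  W = 152
  R = 90
  S = 100
  C = 237 − 3·152 − 3·90 + 2·100 = -289
  V = 299 + 5·152 − 90 + 5·100 = 1469
ΔC = -289 − (-315) = 26; ΔV = 1469 − 1404 = 65
Score = 2·26 + 4·65 = 312

312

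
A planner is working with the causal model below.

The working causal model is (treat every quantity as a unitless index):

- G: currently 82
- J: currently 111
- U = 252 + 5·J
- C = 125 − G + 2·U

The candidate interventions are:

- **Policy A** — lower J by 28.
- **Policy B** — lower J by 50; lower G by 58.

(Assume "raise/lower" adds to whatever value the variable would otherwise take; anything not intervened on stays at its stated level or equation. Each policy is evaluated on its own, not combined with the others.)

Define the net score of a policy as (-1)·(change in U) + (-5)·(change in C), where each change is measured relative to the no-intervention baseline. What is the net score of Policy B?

2460

Baseline:
  G = 82
  J = 111
  U = 252 + 5·111 = 807
  C = 125 − 82 + 2·807 = 1657
Policy B (J − 50, G − 58):
  G = 82 − 58 = 24
  J = 111 − 50 = 61
  U = 252 + 5·61 = 557
  C = 125 − 24 + 2·557 = 1215
ΔU = 557 − 807 = -250; ΔC = 1215 − 1657 = -442
Score = (-1)·(-250) + (-5)·(-442) = 2460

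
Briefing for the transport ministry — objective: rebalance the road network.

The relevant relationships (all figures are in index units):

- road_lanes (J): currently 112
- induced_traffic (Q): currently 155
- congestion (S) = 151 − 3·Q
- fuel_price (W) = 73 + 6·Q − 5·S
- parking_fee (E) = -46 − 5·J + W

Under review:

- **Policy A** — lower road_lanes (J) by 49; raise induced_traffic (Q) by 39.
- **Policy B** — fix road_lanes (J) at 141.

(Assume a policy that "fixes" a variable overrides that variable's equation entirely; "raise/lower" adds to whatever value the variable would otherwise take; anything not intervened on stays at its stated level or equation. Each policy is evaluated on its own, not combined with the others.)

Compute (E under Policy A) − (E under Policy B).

Policy A (J − 49, Q + 39):
  J = 112 − 49 = 63
  Q = 155 + 39 = 194
  S = 151 − 3·194 = -431
  W = 73 + 6·194 − 5·(-431) = 3392
  E = -46 − 5·63 + 3392 = 3031
Policy B (J := 141):
  J = 141
  Q = 155
  S = 151 − 3·155 = -314
  W = 73 + 6·155 − 5·(-314) = 2573
  E = -46 − 5·141 + 2573 = 1822
E: 3031 − 1822 = 1209

1209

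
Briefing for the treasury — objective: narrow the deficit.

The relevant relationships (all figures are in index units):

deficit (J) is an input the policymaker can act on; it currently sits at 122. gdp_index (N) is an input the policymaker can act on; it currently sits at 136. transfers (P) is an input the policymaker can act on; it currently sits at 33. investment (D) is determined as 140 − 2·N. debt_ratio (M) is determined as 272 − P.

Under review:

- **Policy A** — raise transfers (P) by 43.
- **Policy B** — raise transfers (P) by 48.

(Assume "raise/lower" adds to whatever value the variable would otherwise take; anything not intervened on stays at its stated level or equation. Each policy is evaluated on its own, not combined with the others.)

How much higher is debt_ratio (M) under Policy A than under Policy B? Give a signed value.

Policy A (P + 43):
  P = 33 + 43 = 76
  M = 272 − 76 = 196
Policy B (P + 48):
  P = 33 + 48 = 81
  M = 272 − 81 = 191
M: 196 − 191 = 5

5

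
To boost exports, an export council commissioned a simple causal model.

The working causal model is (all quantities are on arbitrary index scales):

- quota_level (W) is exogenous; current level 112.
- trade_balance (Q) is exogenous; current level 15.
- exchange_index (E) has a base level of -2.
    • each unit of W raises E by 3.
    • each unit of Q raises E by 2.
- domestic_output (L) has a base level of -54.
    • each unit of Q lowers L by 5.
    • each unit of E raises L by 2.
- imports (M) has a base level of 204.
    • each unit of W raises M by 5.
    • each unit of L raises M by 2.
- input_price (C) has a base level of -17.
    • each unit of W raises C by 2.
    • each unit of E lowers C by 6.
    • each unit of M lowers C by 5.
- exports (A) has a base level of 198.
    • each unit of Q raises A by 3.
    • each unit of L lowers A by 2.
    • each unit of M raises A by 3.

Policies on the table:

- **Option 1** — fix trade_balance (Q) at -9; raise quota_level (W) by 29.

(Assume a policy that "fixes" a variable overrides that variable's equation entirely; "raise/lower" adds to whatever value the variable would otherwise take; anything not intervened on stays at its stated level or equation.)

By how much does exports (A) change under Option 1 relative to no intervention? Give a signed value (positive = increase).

Baseline:
  W = 112
  Q = 15
  E = -2 + 3·112 + 2·15 = 364
  L = -54 − 5·15 + 2·364 = 599
  M = 204 + 5·112 + 2·599 = 1962
  A = 198 + 3·15 − 2·599 + 3·1962 = 4931
Option 1 (Q := -9, W + 29):
  W = 112 + 29 = 141
  Q = -9
  E = -2 + 3·141 + 2·(-9) = 403
  L = -54 − 5·(-9) + 2·403 = 797
  M = 204 + 5·141 + 2·797 = 2503
  A = 198 + 3·(-9) − 2·797 + 3·2503 = 6086
Change in A: 6086 − 4931 = 1155

1155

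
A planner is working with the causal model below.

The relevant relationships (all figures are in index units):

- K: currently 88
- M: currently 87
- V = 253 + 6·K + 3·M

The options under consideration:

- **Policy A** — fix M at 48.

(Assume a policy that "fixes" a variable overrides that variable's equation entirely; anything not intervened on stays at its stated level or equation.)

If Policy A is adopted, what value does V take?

925

Policy A (M := 48):
  K = 88
  M = 48
  V = 253 + 6·88 + 3·48 = 925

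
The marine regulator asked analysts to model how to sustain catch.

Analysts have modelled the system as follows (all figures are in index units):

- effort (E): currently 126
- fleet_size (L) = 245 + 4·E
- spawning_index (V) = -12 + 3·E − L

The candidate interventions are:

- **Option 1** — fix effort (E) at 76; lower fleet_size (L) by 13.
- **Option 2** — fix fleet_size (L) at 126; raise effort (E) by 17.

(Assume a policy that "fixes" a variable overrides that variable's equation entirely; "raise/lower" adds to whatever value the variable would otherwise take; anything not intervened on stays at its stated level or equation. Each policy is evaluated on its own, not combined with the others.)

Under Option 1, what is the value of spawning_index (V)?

Option 1 (E := 76, L − 13):
  E = 76
  L = 245 + 4·76 (−13 from intervention) = 536
  V = -12 + 3·76 − 536 = -320

-320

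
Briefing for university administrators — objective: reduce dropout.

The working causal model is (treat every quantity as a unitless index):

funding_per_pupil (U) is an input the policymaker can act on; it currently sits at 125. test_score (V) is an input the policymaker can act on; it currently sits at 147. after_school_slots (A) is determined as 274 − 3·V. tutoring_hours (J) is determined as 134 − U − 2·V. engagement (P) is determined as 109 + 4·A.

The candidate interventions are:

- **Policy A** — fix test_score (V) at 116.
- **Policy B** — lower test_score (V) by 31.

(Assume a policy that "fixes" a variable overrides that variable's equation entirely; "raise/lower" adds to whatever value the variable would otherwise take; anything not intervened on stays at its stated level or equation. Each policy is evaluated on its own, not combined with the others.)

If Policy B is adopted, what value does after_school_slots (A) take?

-74

Policy B (V − 31):
  V = 147 − 31 = 116
  A = 274 − 3·116 = -74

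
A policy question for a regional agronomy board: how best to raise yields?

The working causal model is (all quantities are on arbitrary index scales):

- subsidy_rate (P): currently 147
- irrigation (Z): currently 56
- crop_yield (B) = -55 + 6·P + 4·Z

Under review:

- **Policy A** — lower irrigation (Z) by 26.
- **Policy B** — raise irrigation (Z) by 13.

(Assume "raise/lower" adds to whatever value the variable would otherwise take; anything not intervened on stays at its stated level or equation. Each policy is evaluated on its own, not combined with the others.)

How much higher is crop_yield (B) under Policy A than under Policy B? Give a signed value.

Policy A (Z − 26):
  P = 147
  Z = 56 − 26 = 30
  B = -55 + 6·147 + 4·30 = 947
Policy B (Z + 13):
  P = 147
  Z = 56 + 13 = 69
  B = -55 + 6·147 + 4·69 = 1103
B: 947 − 1103 = -156

-156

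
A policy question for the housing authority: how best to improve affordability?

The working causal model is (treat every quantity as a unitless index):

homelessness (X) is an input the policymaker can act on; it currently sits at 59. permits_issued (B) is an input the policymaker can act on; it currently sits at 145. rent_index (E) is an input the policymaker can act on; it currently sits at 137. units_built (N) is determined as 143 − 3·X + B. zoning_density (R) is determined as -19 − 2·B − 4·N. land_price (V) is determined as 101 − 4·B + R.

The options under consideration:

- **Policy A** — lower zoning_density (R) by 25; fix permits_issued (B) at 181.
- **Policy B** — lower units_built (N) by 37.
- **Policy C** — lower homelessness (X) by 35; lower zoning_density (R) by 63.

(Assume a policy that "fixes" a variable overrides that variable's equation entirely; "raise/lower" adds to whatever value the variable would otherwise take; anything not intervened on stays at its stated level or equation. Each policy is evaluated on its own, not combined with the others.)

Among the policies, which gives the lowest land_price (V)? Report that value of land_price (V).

-1715

Policy A (R − 25, B := 181):
  X = 59
  B = 181
  N = 143 − 3·59 + 181 = 147
  R = -19 − 2·181 − 4·147 (−25 from intervention) = -994
  V = 101 − 4·181 + (-994) = -1617
Policy B (N − 37):
  X = 59
  B = 145
  N = 143 − 3·59 + 145 (−37 from intervention) = 74
  R = -19 − 2·145 − 4·74 = -605
  V = 101 − 4·145 + (-605) = -1084
Policy C (X − 35, R − 63):
  X = 59 − 35 = 24
  B = 145
  N = 143 − 3·24 + 145 = 216
  R = -19 − 2·145 − 4·216 (−63 from intervention) = -1236
  V = 101 − 4·145 + (-1236) = -1715
Comparing — Policy A: V=-1617, Policy B: V=-1084, Policy C: V=-1715. Lowest is -1715 (Policy C).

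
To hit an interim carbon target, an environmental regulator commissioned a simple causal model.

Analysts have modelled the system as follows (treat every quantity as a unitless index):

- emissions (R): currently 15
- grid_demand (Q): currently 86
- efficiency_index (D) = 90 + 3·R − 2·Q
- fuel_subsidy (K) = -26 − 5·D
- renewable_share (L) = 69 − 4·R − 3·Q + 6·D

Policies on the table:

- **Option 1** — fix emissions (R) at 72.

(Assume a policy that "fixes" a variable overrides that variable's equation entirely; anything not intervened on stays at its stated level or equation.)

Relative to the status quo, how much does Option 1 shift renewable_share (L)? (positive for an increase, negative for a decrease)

798

Baseline:
  R = 15
  Q = 86
  D = 90 + 3·15 − 2·86 = -37
  L = 69 − 4·15 − 3·86 + 6·(-37) = -471
Option 1 (R := 72):
  R = 72
  Q = 86
  D = 90 + 3·72 − 2·86 = 134
  L = 69 − 4·72 − 3·86 + 6·134 = 327
Change in L: 327 − (-471) = 798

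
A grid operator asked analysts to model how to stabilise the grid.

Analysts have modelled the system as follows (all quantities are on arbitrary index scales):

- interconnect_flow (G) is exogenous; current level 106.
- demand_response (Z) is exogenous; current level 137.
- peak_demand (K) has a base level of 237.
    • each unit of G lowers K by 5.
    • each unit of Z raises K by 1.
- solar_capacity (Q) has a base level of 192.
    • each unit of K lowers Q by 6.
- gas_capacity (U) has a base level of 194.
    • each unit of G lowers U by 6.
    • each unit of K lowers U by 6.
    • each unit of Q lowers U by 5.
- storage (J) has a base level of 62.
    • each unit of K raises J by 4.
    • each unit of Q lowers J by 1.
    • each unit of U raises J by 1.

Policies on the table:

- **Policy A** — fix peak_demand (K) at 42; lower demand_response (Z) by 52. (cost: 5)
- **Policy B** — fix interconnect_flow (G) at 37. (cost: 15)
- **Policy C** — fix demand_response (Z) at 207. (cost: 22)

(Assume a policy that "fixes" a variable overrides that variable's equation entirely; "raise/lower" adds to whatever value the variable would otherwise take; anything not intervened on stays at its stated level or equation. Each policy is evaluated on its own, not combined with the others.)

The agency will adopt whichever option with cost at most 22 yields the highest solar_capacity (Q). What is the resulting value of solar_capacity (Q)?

708

Policy A (K := 42, Z − 52):
  G = 106
  Z = 137 − 52 = 85
  K = 42
  Q = 192 − 6·42 = -60
Policy B (G := 37):
  G = 37
  Z = 137
  K = 237 − 5·37 + 137 = 189
  Q = 192 − 6·189 = -942
Policy C (Z := 207):
  G = 106
  Z = 207
  K = 237 − 5·106 + 207 = -86
  Q = 192 − 6·(-86) = 708
Comparing — Policy A: Q=-60, Policy B: Q=-942, Policy C: Q=708. Highest is 708 (Policy C).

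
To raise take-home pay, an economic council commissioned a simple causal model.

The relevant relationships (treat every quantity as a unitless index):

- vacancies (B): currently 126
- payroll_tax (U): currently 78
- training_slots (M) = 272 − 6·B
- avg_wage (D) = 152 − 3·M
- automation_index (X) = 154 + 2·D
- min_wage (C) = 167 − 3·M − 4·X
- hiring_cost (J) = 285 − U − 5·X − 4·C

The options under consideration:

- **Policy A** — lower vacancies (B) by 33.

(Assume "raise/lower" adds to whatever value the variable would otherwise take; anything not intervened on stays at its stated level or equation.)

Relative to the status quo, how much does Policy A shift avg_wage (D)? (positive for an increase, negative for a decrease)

-594

Baseline:
  B = 126
  M = 272 − 6·126 = -484
  D = 152 − 3·(-484) = 1604
Policy A (B − 33):
  B = 126 − 33 = 93
  M = 272 − 6·93 = -286
  D = 152 − 3·(-286) = 1010
Change in D: 1010 − 1604 = -594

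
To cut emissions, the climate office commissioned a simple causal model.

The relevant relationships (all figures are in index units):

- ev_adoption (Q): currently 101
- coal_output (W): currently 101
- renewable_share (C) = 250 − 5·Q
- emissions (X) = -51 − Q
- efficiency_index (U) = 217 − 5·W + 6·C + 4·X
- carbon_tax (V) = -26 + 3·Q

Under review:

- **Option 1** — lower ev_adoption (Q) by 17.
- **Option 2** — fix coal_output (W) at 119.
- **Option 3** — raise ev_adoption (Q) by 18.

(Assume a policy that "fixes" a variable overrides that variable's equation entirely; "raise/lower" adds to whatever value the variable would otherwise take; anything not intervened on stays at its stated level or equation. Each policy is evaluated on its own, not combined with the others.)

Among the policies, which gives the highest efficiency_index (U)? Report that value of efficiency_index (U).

Option 1 (Q − 17):
  Q = 101 − 17 = 84
  W = 101
  C = 250 − 5·84 = -170
  X = -51 − 84 = -135
  U = 217 − 5·101 + 6·(-170) + 4·(-135) = -1848
Option 2 (W := 119):
  Q = 101
  W = 119
  C = 250 − 5·101 = -255
  X = -51 − 101 = -152
  U = 217 − 5·119 + 6·(-255) + 4·(-152) = -2516
Option 3 (Q + 18):
  Q = 101 + 18 = 119
  W = 101
  C = 250 − 5·119 = -345
  X = -51 − 119 = -170
  U = 217 − 5·101 + 6·(-345) + 4·(-170) = -3038
Comparing — Option 1: U=-1848, Option 2: U=-2516, Option 3: U=-3038. Highest is -1848 (Option 1).

-1848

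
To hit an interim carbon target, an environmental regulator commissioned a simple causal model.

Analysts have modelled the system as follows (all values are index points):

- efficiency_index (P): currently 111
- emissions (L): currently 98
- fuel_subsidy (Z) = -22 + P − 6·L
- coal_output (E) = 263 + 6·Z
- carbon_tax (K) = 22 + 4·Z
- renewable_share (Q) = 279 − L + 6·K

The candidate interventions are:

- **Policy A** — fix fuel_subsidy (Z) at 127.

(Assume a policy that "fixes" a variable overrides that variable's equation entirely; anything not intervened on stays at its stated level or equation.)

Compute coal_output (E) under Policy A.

Policy A (Z := 127):
  P = 111
  L = 98
  Z = 127
  E = 263 + 6·127 = 1025

1025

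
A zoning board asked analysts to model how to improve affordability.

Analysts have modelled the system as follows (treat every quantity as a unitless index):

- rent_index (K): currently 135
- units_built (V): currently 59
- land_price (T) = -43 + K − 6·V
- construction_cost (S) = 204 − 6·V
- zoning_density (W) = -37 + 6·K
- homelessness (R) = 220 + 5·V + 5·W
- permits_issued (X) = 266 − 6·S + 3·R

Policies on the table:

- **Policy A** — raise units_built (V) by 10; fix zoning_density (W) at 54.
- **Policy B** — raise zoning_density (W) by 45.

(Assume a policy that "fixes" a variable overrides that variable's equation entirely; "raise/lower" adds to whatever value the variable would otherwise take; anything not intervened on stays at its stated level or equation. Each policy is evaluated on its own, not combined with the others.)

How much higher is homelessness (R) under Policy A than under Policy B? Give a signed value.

Policy A (V + 10, W := 54):
  K = 135
  V = 59 + 10 = 69
  W = 54
  R = 220 + 5·69 + 5·54 = 835
Policy B (W + 45):
  K = 135
  V = 59
  W = -37 + 6·135 (+45 from intervention) = 818
  R = 220 + 5·59 + 5·818 = 4605
R: 835 − 4605 = -3770

-3770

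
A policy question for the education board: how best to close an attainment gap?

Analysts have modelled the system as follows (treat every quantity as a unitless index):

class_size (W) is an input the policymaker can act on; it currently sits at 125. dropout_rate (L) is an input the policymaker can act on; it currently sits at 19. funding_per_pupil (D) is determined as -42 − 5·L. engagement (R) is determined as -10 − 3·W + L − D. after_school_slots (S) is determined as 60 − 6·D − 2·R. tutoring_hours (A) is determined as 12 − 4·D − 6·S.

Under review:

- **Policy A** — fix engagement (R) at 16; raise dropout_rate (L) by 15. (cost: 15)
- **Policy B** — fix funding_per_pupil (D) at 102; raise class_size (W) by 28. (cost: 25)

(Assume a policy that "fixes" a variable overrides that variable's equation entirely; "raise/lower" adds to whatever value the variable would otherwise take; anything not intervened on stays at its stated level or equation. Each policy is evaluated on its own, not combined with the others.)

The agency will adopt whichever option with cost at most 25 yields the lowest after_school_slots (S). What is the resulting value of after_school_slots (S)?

Policy A (R := 16, L + 15):
  W = 125
  L = 19 + 15 = 34
  D = -42 − 5·34 = -212
  R = 16
  S = 60 − 6·(-212) − 2·16 = 1300
Policy B (D := 102, W + 28):
  W = 125 + 28 = 153
  L = 19
  D = 102
  R = -10 − 3·153 + 19 − 102 = -552
  S = 60 − 6·102 − 2·(-552) = 552
Comparing — Policy A: S=1300, Policy B: S=552. Lowest is 552 (Policy B).

552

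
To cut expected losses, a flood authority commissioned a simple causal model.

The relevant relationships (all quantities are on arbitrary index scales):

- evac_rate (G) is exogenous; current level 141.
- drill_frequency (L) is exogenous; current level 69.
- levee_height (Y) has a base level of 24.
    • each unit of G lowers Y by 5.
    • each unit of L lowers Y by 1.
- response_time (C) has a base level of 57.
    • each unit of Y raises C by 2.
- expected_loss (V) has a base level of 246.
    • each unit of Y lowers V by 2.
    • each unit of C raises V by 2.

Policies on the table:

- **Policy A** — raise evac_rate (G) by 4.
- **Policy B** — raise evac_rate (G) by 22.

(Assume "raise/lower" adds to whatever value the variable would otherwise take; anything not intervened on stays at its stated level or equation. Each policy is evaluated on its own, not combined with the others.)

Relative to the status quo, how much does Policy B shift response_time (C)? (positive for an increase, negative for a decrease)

Baseline:
  G = 141
  L = 69
  Y = 24 − 5·141 − 69 = -750
  C = 57 + 2·(-750) = -1443
Policy B (G + 22):
  G = 141 + 22 = 163
  L = 69
  Y = 24 − 5·163 − 69 = -860
  C = 57 + 2·(-860) = -1663
Change in C: -1663 − (-1443) = -220

-220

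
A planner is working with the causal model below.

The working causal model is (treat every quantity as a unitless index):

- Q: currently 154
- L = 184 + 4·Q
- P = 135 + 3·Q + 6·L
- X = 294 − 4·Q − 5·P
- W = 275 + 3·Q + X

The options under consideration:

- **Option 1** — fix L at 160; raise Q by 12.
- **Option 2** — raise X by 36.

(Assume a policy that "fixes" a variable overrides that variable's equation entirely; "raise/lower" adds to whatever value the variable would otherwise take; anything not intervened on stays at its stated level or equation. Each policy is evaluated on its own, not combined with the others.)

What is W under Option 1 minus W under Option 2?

18972

Option 1 (L := 160, Q + 12):
  Q = 154 + 12 = 166
  L = 160
  P = 135 + 3·166 + 6·160 = 1593
  X = 294 − 4·166 − 5·1593 = -8335
  W = 275 + 3·166 + (-8335) = -7562
Option 2 (X + 36):
  Q = 154
  L = 184 + 4·154 = 800
  P = 135 + 3·154 + 6·800 = 5397
  X = 294 − 4·154 − 5·5397 (+36 from intervention) = -27271
  W = 275 + 3·154 + (-27271) = -26534
W: -7562 − (-26534) = 18972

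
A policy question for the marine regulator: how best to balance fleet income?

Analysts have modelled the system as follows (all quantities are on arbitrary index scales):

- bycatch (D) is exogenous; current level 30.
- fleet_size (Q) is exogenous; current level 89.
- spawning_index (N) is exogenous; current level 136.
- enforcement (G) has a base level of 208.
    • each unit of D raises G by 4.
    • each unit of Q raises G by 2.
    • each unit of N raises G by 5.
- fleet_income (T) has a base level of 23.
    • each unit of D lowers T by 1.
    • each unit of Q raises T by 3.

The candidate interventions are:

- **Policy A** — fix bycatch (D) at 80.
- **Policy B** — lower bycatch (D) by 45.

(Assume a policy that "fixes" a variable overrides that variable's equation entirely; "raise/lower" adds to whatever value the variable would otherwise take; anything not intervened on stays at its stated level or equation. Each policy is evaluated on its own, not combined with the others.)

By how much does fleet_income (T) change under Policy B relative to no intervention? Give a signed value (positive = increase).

45

Baseline:
  D = 30
  Q = 89
  T = 23 − 30 + 3·89 = 260
Policy B (D − 45):
  D = 30 − 45 = -15
  Q = 89
  T = 23 − (-15) + 3·89 = 305
Change in T: 305 − 260 = 45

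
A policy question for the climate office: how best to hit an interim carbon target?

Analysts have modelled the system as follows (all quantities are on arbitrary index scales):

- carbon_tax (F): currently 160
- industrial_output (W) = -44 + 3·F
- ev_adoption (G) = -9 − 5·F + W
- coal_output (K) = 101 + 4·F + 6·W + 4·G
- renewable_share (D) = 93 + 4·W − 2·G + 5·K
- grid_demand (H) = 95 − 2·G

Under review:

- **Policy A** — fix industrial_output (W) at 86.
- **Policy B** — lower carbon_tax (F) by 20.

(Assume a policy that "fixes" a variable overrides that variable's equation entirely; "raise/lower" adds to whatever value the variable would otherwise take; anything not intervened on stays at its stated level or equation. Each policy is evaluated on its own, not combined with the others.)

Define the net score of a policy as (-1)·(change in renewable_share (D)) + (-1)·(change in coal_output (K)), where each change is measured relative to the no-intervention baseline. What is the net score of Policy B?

Baseline:
  F = 160
  W = -44 + 3·160 = 436
  G = -9 − 5·160 + 436 = -373
  K = 101 + 4·160 + 6·436 + 4·(-373) = 1865
  D = 93 + 4·436 − 2·(-373) + 5·1865 = 11908
Policy B (F − 20):
  F = 160 − 20 = 140
  W = -44 + 3·140 = 376
  G = -9 − 5·140 + 376 = -333
  K = 101 + 4·140 + 6·376 + 4·(-333) = 1585
  D = 93 + 4·376 − 2·(-333) + 5·1585 = 10188
ΔD = 10188 − 11908 = -1720; ΔK = 1585 − 1865 = -280
Score = (-1)·(-1720) + (-1)·(-280) = 2000

2000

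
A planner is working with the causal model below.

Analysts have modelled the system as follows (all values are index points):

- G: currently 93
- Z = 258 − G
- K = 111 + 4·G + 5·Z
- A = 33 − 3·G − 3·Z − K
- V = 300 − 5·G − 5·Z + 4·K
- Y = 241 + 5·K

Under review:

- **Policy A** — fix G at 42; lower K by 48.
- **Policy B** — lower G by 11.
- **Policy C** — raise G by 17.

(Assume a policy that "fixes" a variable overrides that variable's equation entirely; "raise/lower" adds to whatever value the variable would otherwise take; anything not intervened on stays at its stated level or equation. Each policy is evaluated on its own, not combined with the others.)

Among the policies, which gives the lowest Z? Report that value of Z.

Policy A (G := 42, K − 48):
  G = 42
  Z = 258 − 42 = 216
Policy B (G − 11):
  G = 93 − 11 = 82
  Z = 258 − 82 = 176
Policy C (G + 17):
  G = 93 + 17 = 110
  Z = 258 − 110 = 148
Comparing — Policy A: Z=216, Policy B: Z=176, Policy C: Z=148. Lowest is 148 (Policy C).

148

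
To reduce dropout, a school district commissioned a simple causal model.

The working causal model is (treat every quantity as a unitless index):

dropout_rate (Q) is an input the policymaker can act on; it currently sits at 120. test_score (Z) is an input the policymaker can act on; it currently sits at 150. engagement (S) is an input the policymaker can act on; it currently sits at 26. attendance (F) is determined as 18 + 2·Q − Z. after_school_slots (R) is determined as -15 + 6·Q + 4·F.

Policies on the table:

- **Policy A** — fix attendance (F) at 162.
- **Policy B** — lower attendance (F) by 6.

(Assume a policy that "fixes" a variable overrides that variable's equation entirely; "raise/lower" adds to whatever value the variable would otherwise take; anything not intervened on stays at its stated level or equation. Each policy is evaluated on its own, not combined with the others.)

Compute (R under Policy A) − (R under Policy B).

Policy A (F := 162):
  Q = 120
  Z = 150
  F = 162
  R = -15 + 6·120 + 4·162 = 1353
Policy B (F − 6):
  Q = 120
  Z = 150
  F = 18 + 2·120 − 150 (−6 from intervention) = 102
  R = -15 + 6·120 + 4·102 = 1113
R: 1353 − 1113 = 240

240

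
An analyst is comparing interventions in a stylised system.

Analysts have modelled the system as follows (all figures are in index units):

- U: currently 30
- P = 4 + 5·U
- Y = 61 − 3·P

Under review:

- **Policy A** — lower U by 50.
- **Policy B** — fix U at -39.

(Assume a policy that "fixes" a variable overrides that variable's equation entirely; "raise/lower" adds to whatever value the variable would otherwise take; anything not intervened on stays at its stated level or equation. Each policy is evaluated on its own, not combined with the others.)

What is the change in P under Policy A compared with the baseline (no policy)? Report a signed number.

-250

Baseline:
  U = 30
  P = 4 + 5·30 = 154
Policy A (U − 50):
  U = 30 − 50 = -20
  P = 4 + 5·(-20) = -96
Change in P: -96 − 154 = -250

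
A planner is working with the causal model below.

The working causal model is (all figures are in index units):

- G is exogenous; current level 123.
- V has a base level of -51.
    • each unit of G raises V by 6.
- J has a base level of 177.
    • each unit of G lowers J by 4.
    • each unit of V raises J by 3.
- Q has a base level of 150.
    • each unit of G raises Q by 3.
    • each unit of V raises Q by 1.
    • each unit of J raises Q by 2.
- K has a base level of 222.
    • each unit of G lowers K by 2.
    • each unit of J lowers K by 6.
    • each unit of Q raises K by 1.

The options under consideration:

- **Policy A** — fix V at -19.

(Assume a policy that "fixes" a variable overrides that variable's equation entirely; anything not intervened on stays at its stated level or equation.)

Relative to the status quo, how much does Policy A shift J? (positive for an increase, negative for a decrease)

Baseline:
  G = 123
  V = -51 + 6·123 = 687
  J = 177 − 4·123 + 3·687 = 1746
Policy A (V := -19):
  G = 123
  V = -19
  J = 177 − 4·123 + 3·(-19) = -372
Change in J: -372 − 1746 = -2118

-2118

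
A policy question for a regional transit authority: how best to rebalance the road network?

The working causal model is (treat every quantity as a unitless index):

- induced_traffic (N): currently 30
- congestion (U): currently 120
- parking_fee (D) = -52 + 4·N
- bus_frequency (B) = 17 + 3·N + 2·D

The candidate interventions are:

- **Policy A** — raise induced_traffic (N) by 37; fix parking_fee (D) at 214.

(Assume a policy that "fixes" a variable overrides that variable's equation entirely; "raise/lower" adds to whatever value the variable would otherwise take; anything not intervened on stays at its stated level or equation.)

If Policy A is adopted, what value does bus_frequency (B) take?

Policy A (N + 37, D := 214):
  N = 30 + 37 = 67
  D = 214
  B = 17 + 3·67 + 2·214 = 646

646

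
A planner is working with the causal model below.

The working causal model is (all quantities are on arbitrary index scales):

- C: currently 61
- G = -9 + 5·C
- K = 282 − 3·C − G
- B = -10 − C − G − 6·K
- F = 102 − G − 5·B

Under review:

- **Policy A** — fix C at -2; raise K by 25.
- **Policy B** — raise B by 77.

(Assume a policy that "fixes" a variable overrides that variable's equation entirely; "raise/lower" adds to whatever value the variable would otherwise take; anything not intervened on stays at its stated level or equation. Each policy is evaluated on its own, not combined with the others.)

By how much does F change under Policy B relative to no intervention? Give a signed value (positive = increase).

-385

Baseline:
  C = 61
  G = -9 + 5·61 = 296
  K = 282 − 3·61 − 296 = -197
  B = -10 − 61 − 296 − 6·(-197) = 815
  F = 102 − 296 − 5·815 = -4269
Policy B (B + 77):
  C = 61
  G = -9 + 5·61 = 296
  K = 282 − 3·61 − 296 = -197
  B = -10 − 61 − 296 − 6·(-197) (+77 from intervention) = 892
  F = 102 − 296 − 5·892 = -4654
Change in F: -4654 − (-4269) = -385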